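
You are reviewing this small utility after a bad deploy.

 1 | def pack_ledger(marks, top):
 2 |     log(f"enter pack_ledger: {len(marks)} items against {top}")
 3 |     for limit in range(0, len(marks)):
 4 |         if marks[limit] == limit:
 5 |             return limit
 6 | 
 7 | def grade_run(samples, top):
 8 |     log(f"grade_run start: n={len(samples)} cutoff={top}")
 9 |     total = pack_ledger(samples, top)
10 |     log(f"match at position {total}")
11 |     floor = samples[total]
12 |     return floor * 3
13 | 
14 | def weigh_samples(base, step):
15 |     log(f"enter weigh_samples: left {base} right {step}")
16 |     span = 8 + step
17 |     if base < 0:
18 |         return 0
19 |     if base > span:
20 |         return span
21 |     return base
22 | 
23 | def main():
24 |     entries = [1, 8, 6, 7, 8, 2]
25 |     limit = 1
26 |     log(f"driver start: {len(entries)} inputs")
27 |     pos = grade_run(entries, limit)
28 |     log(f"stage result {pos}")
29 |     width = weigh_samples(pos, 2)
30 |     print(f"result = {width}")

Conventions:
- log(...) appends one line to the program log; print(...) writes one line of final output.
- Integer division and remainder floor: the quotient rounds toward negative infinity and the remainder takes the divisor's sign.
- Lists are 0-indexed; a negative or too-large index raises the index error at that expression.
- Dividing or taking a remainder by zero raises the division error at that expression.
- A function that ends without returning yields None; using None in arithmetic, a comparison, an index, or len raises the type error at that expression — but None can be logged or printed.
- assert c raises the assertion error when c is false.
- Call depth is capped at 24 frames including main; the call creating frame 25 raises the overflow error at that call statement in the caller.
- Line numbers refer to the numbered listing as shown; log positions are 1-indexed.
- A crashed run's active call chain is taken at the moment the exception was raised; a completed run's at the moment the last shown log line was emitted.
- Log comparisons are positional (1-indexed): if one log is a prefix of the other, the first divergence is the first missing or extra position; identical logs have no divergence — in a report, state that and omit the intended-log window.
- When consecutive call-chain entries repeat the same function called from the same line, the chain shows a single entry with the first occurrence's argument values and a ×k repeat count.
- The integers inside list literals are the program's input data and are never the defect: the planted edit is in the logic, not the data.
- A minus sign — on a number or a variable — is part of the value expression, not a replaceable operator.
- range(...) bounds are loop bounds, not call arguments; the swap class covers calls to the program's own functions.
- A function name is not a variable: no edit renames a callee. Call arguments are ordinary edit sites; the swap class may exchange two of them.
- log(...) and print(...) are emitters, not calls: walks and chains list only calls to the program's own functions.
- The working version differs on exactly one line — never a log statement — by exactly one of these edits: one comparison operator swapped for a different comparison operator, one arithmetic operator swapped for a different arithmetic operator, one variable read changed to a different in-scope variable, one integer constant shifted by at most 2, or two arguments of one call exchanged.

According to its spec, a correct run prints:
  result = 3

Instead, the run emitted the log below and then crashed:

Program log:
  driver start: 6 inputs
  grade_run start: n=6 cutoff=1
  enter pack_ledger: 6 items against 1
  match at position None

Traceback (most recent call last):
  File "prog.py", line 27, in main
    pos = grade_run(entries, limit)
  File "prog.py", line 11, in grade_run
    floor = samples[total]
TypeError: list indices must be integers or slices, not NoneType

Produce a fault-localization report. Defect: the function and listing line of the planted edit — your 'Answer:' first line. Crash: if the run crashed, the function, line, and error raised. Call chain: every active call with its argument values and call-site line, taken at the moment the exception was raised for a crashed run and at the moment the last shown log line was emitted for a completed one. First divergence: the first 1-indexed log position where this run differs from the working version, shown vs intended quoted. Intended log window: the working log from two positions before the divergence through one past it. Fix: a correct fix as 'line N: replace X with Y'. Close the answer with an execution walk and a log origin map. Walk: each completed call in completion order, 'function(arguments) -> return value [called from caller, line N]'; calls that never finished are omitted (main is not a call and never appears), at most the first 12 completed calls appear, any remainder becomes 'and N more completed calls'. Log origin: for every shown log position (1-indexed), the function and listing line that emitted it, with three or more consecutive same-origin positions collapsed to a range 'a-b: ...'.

Answer: the defect is in pack_ledger at line 4.
Core observation: The log first diverges at position 4: the faulty run prints 'match at position None' where the working version prints 'match at position 0'.
Crash: grade_run, line 11, TypeError.
Call chain: main -> grade_run([1, 8, 6, 7, 8, 2], 1) (called at line 27).
First divergence: position 4; shown 'match at position None' vs intended 'match at position 0'.
Intended log window:
  2: grade_run start: n=6 cutoff=1
  3: enter pack_ledger: 6 items against 1
  4: match at position 0
  5: stage result 3
Execution walk:
  pack_ledger([1, 8, 6, 7, 8, 2], 1) -> None  [called from grade_run, line 9]
Log origin:
  1: from main, line 26
  2: from grade_run, line 8
  3: from pack_ledger, line 2
  4: from grade_run, line 10
A correct fix: line 4: replace `marks[limit] == limit` with `marks[limit] == top`.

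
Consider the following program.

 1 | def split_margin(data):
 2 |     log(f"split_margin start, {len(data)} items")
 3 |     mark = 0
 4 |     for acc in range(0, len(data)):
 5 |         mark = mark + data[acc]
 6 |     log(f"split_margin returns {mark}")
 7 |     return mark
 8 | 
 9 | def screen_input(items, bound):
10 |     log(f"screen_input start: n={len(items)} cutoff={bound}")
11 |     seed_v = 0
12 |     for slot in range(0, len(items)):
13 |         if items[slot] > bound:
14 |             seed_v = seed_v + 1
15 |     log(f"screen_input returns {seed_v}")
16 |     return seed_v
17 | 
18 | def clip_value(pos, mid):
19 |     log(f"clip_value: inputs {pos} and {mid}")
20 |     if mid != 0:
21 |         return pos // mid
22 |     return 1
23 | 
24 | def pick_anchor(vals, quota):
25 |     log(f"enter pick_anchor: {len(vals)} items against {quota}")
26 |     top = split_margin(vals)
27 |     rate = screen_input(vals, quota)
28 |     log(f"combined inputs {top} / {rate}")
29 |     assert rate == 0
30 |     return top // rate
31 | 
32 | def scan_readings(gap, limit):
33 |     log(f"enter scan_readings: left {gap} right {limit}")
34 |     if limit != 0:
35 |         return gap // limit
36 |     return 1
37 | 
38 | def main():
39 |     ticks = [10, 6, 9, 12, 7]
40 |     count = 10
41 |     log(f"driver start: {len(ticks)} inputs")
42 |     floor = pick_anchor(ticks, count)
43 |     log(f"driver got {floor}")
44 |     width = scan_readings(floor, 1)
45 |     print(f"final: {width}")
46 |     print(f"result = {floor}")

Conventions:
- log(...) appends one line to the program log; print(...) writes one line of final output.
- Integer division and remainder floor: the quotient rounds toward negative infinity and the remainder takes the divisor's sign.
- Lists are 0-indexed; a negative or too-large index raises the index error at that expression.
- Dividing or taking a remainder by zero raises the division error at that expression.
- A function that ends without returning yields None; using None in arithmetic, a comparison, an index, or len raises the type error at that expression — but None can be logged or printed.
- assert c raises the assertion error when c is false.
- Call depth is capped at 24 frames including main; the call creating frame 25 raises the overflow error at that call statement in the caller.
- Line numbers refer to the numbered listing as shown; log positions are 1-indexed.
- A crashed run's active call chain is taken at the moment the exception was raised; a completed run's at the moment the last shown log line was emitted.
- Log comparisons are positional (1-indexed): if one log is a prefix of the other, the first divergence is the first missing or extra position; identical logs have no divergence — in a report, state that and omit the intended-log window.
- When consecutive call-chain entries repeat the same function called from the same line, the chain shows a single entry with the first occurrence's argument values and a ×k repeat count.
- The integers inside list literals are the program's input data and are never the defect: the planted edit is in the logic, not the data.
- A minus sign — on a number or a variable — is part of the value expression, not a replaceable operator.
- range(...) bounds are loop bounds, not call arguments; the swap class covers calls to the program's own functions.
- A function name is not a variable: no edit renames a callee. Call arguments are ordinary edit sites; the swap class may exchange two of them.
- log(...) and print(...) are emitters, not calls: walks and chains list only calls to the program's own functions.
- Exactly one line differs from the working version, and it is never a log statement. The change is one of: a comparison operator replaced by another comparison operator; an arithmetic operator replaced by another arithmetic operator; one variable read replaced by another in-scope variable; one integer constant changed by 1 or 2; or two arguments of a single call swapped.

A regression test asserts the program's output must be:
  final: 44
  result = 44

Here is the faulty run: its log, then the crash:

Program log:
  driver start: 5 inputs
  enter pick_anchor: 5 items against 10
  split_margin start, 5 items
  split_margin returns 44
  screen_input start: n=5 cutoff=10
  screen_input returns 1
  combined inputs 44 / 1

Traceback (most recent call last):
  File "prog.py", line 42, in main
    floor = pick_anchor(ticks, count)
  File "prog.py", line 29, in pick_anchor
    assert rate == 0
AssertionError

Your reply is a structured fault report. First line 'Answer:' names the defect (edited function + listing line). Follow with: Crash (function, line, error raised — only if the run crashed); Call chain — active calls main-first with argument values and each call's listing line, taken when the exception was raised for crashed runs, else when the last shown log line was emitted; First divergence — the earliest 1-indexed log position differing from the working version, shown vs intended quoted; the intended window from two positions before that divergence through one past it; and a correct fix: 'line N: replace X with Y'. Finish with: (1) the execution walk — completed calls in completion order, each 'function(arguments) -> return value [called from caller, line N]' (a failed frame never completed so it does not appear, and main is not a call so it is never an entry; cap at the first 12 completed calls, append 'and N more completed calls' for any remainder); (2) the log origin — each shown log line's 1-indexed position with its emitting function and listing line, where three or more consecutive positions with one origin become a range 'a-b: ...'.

Answer: the defect is in pick_anchor at line 29.
The tell: Only 7 log lines were emitted before the run died; the intended continuation was 'driver got 44'.
Crash: pick_anchor, line 29, AssertionError.
Call chain: main -> pick_anchor([10, 6, 9, 12, 7], 10) (called at line 42).
First divergence: position 8 — after 7 matching lines the faulty run goes silent; intended next line 'driver got 44'.
Intended log window:
  6: screen_input returns 1
  7: combined inputs 44 / 1
  8: driver got 44
  9: enter scan_readings: left 44 right 1
Execution walk:
  split_margin([10, 6, 9, 12, 7]) -> 44  [called from pick_anchor, line 26]
  screen_input([10, 6, 9, 12, 7], 10) -> 1  [called from pick_anchor, line 27]
Origin of each log line:
  1: from main, line 41
  2: from pick_anchor, line 25
  3: from split_margin, line 2
  4: from split_margin, line 6
  5: from screen_input, line 10
  6: from screen_input, line 15
  7: from pick_anchor, line 28
A correct fix: line 29: replace `==` with `>`.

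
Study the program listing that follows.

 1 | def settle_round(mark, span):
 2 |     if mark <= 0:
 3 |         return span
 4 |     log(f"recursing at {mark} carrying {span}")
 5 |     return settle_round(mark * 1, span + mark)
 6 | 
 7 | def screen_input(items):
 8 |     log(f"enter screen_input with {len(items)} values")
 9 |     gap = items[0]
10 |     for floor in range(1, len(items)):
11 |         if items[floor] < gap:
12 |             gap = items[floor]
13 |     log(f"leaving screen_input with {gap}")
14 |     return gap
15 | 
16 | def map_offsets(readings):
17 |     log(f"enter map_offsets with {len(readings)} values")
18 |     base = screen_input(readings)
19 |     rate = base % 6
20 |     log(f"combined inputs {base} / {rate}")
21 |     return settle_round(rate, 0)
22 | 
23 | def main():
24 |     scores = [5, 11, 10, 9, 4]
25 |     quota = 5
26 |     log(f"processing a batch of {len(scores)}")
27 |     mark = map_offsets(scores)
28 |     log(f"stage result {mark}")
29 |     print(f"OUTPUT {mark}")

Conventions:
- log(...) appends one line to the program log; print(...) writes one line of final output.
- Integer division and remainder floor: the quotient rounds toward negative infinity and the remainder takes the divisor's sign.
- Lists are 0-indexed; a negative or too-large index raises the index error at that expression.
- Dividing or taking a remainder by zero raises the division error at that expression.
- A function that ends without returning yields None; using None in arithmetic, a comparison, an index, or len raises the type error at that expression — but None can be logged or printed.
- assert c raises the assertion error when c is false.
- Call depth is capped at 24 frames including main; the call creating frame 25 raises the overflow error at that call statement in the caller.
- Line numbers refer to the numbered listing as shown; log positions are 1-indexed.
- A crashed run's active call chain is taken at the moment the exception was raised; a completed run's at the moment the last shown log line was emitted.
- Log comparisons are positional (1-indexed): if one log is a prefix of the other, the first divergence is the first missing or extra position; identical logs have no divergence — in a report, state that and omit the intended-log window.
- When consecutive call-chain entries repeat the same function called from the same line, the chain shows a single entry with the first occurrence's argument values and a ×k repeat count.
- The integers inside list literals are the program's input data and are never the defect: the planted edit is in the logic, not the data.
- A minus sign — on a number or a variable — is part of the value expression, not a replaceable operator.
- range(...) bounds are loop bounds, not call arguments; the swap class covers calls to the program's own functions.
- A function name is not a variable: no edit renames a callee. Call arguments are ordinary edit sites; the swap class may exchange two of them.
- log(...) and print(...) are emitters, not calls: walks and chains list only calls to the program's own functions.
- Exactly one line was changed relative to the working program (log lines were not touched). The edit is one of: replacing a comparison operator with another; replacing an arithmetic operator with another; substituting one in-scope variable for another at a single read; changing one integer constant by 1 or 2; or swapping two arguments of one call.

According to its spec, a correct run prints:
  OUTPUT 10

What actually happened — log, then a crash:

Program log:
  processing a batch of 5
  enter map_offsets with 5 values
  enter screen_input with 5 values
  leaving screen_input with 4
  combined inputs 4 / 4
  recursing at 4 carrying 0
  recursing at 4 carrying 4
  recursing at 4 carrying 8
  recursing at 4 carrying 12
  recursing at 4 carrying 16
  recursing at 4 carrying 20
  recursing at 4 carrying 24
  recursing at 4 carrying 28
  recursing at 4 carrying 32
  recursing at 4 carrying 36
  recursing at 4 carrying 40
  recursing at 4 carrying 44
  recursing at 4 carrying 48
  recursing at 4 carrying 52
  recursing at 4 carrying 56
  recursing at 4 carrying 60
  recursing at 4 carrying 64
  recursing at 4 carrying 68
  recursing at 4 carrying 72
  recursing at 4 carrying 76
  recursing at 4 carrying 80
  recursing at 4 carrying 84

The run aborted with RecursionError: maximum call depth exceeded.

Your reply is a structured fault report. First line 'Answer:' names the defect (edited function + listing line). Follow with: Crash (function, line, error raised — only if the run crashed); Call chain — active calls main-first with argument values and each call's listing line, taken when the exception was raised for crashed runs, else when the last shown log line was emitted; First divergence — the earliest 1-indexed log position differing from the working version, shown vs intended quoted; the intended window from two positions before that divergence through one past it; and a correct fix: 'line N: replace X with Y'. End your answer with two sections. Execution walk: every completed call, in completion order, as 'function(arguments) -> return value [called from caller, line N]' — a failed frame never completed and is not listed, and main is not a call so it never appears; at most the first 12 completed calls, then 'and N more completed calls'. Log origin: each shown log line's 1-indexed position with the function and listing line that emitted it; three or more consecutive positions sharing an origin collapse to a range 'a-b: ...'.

Answer: the defect is in settle_round at line 5.
Core observation: Position 7 is the first bad log line: 'recursing at 4 carrying 4' should read 'recursing at 3 carrying 4'.
Crash: settle_round, line 5, RecursionError.
Call chain: main -> map_offsets([5, 11, 10, 9, 4]) (called at line 27) -> settle_round(4, 0) (called at line 21) -> settle_round(4, 4) (called at line 5) ×21.
First divergence: position 7; shown 'recursing at 4 carrying 4' vs intended 'recursing at 3 carrying 4'.
Intended log window:
  5: combined inputs 4 / 4
  6: recursing at 4 carrying 0
  7: recursing at 3 carrying 4
  8: recursing at 2 carrying 7
Execution walk:
  screen_input([5, 11, 10, 9, 4]) -> 4  [called from map_offsets, line 18]
Log origin:
  1: emitted by main (line 26)
  2: emitted by map_offsets (line 17)
  3: emitted by screen_input (line 8)
  4: emitted by screen_input (line 13)
  5: emitted by map_offsets (line 20)
  6-27: emitted by settle_round (line 4)
A correct fix: line 5: replace `*` with `-`.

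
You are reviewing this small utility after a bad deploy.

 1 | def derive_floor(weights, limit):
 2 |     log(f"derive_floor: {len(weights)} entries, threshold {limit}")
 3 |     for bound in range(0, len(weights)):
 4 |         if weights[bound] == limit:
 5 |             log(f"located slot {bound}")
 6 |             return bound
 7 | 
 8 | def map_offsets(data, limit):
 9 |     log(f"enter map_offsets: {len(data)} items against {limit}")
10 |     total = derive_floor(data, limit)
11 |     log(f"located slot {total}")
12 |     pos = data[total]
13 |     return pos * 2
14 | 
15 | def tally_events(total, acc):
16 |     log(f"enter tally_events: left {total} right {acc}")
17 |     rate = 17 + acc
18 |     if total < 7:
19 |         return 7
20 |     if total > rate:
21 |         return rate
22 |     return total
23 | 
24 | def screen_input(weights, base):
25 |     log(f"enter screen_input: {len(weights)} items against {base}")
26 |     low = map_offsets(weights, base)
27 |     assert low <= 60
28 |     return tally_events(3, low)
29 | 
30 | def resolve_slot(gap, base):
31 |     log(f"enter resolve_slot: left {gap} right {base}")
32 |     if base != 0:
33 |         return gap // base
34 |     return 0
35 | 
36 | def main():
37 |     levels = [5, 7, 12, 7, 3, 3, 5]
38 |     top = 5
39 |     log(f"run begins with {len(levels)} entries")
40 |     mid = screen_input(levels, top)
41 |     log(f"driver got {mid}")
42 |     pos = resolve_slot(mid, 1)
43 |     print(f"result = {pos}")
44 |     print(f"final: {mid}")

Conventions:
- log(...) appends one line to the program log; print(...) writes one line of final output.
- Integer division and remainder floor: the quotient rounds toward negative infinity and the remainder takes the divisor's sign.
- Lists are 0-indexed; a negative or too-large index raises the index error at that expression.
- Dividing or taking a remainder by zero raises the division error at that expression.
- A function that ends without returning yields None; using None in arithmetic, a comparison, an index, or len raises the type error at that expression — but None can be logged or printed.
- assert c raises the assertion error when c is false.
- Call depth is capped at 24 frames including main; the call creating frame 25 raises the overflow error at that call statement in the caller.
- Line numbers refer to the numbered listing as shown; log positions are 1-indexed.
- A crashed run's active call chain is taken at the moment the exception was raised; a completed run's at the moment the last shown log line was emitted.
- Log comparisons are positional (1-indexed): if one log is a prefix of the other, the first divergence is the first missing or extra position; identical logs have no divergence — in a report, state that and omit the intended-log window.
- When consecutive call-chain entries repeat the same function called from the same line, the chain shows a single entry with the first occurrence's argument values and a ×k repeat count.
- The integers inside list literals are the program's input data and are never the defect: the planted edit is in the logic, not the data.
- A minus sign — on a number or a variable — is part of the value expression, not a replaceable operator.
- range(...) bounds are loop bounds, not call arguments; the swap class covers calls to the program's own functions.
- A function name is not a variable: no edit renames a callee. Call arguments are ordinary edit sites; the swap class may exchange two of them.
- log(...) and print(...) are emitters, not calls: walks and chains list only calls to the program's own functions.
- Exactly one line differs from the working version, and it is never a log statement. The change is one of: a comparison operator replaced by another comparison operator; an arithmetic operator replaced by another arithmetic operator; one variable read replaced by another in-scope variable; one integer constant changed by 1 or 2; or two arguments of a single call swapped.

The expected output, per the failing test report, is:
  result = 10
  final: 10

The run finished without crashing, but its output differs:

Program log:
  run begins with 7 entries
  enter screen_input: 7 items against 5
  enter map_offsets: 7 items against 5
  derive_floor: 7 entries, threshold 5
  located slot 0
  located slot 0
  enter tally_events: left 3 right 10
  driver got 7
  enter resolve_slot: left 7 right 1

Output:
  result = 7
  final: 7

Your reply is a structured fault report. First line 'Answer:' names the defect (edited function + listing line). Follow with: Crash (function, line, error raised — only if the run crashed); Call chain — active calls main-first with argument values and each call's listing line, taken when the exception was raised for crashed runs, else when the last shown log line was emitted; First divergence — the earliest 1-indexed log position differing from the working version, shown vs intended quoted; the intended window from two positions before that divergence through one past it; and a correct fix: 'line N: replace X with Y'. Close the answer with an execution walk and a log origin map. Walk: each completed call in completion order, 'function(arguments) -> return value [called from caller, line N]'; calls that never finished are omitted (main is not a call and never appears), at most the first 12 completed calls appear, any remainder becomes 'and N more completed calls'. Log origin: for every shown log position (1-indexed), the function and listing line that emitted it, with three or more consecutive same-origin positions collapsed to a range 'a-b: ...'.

Answer: the defect is in screen_input at line 28.
The tell: At log position 7 the runs split — shown 'enter tally_events: left 3 right 10', but the working version logs 'enter tally_events: left 10 right 3'.
Call chain: main -> resolve_slot(7, 1) (called at line 42).
First divergence: position 7 — shown 'enter tally_events: left 3 right 10', intended 'enter tally_events: left 10 right 3'.
Intended log window:
  5: located slot 0
  6: located slot 0
  7: enter tally_events: left 10 right 3
  8: driver got 10
Execution walk:
  derive_floor([5, 7, 12, 7, 3, 3, 5], 5) -> 0  [called from map_offsets, line 10]
  map_offsets([5, 7, 12, 7, 3, 3, 5], 5) -> 10  [called from screen_input, line 26]
  tally_events(3, 10) -> 7  [called from screen_input, line 28]
  screen_input([5, 7, 12, 7, 3, 3, 5], 5) -> 7  [called from main, line 40]
  resolve_slot(7, 1) -> 7  [called from main, line 42]
Log origin:
  1: emitted by main (line 39)
  2: emitted by screen_input (line 25)
  3: emitted by map_offsets (line 9)
  4: emitted by derive_floor (line 2)
  5: emitted by derive_floor (line 5)
  6: emitted by map_offsets (line 11)
  7: emitted by tally_events (line 16)
  8: emitted by main (line 41)
  9: emitted by resolve_slot (line 31)
A correct fix: line 28: replace `tally_events(3, low)` with `tally_events(low, 3)`.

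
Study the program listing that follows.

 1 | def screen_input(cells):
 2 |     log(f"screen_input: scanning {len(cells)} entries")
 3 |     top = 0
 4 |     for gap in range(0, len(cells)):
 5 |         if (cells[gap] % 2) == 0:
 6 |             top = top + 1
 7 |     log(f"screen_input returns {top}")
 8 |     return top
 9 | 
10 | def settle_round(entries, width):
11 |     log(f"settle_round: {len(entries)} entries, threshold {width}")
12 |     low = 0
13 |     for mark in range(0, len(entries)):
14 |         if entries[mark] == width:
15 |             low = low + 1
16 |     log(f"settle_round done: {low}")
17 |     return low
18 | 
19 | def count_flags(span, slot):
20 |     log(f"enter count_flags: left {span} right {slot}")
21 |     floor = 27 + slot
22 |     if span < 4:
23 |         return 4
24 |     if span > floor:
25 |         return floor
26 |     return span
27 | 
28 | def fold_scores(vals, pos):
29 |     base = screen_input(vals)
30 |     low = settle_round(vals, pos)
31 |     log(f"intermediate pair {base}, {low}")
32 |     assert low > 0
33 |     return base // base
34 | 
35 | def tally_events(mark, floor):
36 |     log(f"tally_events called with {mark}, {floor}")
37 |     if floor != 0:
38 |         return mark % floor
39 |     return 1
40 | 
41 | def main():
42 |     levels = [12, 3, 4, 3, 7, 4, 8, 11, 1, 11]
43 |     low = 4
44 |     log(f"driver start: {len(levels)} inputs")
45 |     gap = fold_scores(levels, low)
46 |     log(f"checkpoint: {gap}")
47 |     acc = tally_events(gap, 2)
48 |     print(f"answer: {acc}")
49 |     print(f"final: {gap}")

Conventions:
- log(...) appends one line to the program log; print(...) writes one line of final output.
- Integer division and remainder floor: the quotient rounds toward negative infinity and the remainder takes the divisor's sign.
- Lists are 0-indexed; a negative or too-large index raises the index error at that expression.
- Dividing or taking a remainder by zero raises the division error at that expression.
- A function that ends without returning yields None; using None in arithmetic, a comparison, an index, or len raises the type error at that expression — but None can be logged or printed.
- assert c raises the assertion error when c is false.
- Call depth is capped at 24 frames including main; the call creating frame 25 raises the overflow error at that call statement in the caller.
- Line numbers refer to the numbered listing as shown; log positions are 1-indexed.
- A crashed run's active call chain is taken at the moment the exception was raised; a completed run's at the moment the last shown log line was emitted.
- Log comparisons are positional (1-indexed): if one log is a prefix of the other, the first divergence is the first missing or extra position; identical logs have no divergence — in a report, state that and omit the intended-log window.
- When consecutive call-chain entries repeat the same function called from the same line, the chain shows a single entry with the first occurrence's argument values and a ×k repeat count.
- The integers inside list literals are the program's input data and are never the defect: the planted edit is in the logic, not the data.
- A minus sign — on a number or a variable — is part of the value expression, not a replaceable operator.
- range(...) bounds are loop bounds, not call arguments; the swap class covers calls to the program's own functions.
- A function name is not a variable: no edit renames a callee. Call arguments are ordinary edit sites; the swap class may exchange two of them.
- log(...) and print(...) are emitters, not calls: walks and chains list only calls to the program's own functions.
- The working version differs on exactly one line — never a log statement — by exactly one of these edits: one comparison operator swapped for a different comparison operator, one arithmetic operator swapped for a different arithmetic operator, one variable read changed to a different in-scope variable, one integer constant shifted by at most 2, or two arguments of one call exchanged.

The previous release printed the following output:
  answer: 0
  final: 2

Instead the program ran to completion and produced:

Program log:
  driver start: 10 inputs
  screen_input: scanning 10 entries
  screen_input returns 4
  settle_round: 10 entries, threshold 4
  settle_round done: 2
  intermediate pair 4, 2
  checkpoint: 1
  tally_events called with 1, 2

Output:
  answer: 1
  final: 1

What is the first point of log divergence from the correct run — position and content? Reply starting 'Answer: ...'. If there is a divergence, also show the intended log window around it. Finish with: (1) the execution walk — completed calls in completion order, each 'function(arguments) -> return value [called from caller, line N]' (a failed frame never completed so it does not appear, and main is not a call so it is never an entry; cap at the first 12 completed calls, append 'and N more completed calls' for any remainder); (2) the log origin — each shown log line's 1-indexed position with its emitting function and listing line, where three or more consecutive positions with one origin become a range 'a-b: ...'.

Answer: position 7 — the shown line 'checkpoint: 1' should read 'checkpoint: 2'.
Intended log window:
  5: settle_round done: 2
  6: intermediate pair 4, 2
  7: checkpoint: 2
  8: tally_events called with 2, 2
Execution walk:
  screen_input([12, 3, 4, 3, 7, 4, 8, 11, 1, 11]) -> 4  [called from fold_scores, line 29]
  settle_round([12, 3, 4, 3, 7, 4, 8, 11, 1, 11], 4) -> 2  [called from fold_scores, line 30]
  fold_scores([12, 3, 4, 3, 7, 4, 8, 11, 1, 11], 4) -> 1  [called from main, line 45]
  tally_events(1, 2) -> 1  [called from main, line 47]
Origin of each log line:
  1 — main, line 44
  2 — screen_input, line 2
  3 — screen_input, line 7
  4 — settle_round, line 11
  5 — settle_round, line 16
  6 — fold_scores, line 31
  7 — main, line 46
  8 — tally_events, line 36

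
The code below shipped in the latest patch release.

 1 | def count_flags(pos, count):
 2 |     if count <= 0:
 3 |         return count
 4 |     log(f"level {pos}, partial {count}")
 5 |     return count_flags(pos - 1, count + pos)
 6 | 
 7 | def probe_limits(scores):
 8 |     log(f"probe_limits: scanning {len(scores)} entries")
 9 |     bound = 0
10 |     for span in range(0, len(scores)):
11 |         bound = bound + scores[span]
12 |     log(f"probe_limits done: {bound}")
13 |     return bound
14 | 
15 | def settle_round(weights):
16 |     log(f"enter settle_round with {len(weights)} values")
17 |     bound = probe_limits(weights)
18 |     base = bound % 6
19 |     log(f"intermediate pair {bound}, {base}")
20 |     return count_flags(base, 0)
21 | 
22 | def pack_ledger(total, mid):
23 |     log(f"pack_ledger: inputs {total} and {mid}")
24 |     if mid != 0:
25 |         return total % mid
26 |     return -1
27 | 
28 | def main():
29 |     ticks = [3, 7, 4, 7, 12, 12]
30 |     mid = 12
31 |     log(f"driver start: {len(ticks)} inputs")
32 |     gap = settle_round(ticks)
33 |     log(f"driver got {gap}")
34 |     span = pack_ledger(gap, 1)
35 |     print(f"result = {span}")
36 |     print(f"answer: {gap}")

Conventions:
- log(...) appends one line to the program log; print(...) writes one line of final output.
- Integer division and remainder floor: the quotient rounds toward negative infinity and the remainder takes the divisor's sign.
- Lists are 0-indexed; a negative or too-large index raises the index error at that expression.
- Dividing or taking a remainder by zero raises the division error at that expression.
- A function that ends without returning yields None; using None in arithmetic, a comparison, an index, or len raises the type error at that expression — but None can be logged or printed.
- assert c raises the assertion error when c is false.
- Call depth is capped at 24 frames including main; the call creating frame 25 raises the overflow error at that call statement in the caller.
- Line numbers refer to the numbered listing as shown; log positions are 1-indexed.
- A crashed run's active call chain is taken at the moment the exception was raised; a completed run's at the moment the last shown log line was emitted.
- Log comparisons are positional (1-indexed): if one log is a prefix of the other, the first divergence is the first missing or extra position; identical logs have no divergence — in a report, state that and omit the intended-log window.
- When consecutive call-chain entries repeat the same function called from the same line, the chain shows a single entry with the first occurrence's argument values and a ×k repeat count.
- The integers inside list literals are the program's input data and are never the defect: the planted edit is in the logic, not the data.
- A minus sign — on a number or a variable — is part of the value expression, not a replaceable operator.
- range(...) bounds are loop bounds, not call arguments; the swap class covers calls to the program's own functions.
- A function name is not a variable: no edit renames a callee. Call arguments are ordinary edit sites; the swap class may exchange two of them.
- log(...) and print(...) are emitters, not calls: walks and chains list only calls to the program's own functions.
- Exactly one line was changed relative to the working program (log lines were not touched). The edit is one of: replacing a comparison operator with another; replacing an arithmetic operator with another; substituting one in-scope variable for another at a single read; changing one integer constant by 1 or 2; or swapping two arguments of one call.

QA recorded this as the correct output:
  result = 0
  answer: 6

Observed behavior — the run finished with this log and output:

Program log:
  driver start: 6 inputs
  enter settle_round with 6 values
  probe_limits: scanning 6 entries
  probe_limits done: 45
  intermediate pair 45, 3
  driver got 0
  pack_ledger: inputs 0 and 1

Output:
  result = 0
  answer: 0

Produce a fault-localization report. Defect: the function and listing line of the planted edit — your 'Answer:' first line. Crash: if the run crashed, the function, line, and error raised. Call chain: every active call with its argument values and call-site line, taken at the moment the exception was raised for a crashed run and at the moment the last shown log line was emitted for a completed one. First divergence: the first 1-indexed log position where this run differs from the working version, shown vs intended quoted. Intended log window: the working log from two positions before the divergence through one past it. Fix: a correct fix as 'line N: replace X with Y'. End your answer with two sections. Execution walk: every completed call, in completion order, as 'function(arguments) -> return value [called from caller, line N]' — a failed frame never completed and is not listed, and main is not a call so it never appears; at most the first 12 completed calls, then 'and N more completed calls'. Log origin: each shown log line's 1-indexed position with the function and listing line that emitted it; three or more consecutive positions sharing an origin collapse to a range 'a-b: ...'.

Answer: the defect is in count_flags at line 2.
Key fact: At log position 6 the runs split — shown 'driver got 0', but the working version logs 'level 3, partial 0'.
Call chain: main -> pack_ledger(0, 1) (called at line 34).
First divergence: position 6 — shown 'driver got 0', intended 'level 3, partial 0'.
Intended log window:
  4: probe_limits done: 45
  5: intermediate pair 45, 3
  6: level 3, partial 0
  7: level 2, partial 3
Execution walk:
  probe_limits([3, 7, 4, 7, 12, 12]) -> 45  [called from settle_round, line 17]
  count_flags(3, 0) -> 0  [called from settle_round, line 20]
  settle_round([3, 7, 4, 7, 12, 12]) -> 0  [called from main, line 32]
  pack_ledger(0, 1) -> 0  [called from main, line 34]
Log origin:
  1: from main, line 31
  2: from settle_round, line 16
  3: from probe_limits, line 8
  4: from probe_limits, line 12
  5: from settle_round, line 19
  6: from main, line 33
  7: from pack_ledger, line 23
A correct fix: line 2: replace `count` with `pos`.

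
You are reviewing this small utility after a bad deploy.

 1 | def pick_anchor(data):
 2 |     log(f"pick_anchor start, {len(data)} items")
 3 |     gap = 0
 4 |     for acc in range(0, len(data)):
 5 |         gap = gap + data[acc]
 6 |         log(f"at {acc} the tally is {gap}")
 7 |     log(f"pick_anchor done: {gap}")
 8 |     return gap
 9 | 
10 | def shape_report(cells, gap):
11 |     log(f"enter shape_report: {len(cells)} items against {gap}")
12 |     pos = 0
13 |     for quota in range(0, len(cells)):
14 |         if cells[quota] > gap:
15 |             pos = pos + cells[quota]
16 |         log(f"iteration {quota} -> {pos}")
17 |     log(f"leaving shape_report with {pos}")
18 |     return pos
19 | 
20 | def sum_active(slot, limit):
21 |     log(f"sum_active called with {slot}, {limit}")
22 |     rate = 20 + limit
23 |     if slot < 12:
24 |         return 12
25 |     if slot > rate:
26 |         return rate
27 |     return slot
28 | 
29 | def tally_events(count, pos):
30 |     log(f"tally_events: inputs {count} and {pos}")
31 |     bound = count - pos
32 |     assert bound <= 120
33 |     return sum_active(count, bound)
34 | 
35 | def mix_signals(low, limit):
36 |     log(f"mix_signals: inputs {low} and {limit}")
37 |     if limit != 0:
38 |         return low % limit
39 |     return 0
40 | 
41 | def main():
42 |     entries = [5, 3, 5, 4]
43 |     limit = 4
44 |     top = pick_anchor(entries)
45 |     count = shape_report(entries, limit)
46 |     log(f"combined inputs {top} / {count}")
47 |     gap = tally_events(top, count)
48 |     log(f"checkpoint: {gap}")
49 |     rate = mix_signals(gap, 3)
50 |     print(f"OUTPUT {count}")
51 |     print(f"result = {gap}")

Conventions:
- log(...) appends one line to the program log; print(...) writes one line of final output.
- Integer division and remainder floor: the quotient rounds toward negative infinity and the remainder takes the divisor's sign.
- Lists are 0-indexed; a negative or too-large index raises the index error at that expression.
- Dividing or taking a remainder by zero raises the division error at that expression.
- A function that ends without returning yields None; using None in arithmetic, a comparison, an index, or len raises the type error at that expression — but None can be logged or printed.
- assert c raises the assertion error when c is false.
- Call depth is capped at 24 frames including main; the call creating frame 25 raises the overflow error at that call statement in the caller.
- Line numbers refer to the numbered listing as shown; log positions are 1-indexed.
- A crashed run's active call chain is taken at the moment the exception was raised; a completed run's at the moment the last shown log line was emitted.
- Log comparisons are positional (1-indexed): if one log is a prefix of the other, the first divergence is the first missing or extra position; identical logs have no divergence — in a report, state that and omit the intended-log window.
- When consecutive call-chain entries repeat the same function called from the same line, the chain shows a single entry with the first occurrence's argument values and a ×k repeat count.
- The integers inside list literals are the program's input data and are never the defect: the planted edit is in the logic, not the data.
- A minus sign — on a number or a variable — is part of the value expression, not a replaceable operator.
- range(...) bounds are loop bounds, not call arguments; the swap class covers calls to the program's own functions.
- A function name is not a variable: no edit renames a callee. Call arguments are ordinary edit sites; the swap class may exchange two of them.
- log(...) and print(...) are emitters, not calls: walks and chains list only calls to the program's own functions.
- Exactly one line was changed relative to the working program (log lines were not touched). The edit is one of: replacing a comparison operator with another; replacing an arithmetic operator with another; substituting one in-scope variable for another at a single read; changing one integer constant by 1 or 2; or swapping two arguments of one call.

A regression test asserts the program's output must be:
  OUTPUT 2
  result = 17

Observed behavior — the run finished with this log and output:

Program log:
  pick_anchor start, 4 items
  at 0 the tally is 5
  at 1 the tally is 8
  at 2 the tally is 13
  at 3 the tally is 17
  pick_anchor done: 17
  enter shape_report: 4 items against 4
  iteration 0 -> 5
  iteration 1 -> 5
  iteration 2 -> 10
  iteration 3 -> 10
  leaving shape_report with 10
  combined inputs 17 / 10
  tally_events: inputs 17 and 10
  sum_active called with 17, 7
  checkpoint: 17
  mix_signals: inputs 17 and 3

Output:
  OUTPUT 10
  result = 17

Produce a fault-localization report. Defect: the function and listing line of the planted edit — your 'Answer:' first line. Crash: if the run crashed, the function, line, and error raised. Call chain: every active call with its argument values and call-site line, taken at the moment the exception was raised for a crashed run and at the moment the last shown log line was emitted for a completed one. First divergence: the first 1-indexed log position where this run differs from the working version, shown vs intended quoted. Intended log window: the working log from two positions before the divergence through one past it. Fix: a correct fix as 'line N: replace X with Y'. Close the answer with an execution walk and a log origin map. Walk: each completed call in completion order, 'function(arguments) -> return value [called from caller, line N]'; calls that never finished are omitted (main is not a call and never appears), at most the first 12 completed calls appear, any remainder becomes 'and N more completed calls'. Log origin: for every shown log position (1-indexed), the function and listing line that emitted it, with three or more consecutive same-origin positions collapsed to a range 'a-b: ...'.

Answer: the defect is in main at line 50.
Core observation: Every logged value matches the working version; the printed result is what differs.
Call chain: main -> mix_signals(17, 3) (called at line 49).
First divergence: none — the logs agree in full.
Execution walk:
  pick_anchor([5, 3, 5, 4]) -> 17  [called from main, line 44]
  shape_report([5, 3, 5, 4], 4) -> 10  [called from main, line 45]
  sum_active(17, 7) -> 17  [called from tally_events, line 33]
  tally_events(17, 10) -> 17  [called from main, line 47]
  mix_signals(17, 3) -> 2  [called from main, line 49]
Log origins:
  1 — pick_anchor, line 2
  2-5 — pick_anchor, line 6
  6 — pick_anchor, line 7
  7 — shape_report, line 11
  8-11 — shape_report, line 16
  12 — shape_report, line 17
  13 — main, line 46
  14 — tally_events, line 30
  15 — sum_active, line 21
  16 — main, line 48
  17 — mix_signals, line 36
A correct fix: line 50: replace `count` with `rate`.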